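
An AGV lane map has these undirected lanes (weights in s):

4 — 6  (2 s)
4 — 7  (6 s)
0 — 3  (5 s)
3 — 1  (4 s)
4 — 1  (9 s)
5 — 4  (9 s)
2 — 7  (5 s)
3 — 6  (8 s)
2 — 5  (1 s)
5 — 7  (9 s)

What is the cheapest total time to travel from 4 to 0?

15 s

Candidate routes:
4–6–3–0: 2+8+5 = 15
4–1–3–0: 9+4+5 = 18
Cheapest is 4–6–3–0 at 15 s.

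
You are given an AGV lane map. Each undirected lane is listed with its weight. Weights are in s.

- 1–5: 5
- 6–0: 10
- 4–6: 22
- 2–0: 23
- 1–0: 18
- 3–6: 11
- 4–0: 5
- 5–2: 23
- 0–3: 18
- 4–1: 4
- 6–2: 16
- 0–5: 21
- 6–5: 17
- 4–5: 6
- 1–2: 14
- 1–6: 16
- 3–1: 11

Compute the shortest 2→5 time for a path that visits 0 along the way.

Best 2 to 0: 2 → 0 costing 23
Best 0 to 5: 0 → 4 → 5 costing 11
Total via 0: 23 + 11 = 34 s.

34 s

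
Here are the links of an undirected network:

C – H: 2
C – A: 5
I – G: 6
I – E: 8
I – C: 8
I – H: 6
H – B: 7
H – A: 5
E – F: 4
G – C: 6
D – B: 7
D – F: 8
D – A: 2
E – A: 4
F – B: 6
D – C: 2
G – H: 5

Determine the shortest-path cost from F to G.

Running Dijkstra from F:
F: 0
E: 4  (via F)
B: 6  (via F)
A: 8  (via E)
D: 8  (via F)
C: 10  (via D)
H: 12  (via C)
I: 12  (via E)
G: 16  (via C)
Shortest route: F–D–C–G = 16.

16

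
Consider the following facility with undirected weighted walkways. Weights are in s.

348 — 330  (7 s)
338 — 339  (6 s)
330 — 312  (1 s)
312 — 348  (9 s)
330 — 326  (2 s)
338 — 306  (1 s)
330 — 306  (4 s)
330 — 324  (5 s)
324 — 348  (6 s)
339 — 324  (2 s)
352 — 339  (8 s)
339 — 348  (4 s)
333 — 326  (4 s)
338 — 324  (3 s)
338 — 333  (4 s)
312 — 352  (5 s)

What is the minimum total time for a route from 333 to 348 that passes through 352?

24 s

Best 333 to 352: 333 → 326 → 330 → 312 → 352 costing 12
Shortest 352→348: 352 → 339 → 348 = 12
Total via 352: 12 + 12 = 24 s.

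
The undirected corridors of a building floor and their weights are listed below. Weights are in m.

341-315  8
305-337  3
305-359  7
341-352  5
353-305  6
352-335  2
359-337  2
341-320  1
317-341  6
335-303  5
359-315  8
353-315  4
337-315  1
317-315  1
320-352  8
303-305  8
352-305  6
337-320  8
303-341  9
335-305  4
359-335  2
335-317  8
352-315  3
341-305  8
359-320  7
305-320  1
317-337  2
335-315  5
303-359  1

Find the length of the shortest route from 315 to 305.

4 m

Compare a few routes:
315–352–335–305: 3+2+4 = 9
315–317–337–305: 1+2+3 = 6
315–337–305: 1+3 = 4
315–352–305: 3+6 = 9
The minimum is 4 m via 315–337–305.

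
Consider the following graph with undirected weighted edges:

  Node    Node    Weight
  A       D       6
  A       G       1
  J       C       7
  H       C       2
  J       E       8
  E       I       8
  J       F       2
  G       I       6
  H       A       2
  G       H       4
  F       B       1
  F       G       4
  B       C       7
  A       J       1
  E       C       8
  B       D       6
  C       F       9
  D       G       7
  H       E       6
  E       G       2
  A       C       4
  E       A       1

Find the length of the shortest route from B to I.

Settle nodes by increasing distance from B:
B: 0
F: 1  (via B)
J: 3  (via F)
A: 4  (via J)
E: 5  (via A)
G: 5  (via F)
D: 6  (via B)
H: 6  (via A)
C: 7  (via B)
I: 11  (via G)
Shortest route: B–F–G–I = 11.

11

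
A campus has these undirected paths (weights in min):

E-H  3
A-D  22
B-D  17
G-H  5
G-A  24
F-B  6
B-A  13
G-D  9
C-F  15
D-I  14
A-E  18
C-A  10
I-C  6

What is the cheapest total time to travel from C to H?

Enumerating some paths:
C → A → E → H: 10+18+3 = 31
C → I → D → G → H: 6+14+9+5 = 34
Cheapest is C → A → E → H at 31 min.

31 min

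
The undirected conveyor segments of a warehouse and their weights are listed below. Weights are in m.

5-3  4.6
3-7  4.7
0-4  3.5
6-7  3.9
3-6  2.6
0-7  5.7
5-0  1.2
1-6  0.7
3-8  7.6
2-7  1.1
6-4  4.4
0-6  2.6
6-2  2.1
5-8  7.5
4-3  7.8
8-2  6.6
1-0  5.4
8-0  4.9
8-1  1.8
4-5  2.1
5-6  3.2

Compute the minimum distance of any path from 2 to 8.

Compare a few routes:
2 → 7 → 6 → 1 → 8: 1.1+3.9+0.7+1.8 = 7.5
2 → 8: 6.6 = 6.6
2 → 6 → 1 → 8: 2.1+0.7+1.8 = 4.6
Cheapest is 2 → 6 → 1 → 8 at 4.6 m.

4.6 m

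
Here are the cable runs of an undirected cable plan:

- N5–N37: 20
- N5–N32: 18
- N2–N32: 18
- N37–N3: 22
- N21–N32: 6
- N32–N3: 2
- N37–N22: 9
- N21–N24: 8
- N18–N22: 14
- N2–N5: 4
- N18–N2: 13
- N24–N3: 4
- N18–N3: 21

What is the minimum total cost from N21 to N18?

29

Shortest distances from N21:
N21: 0
N32: 6  (via N21)
N3: 8  (via N32)
N24: 8  (via N21)
N2: 24  (via N32)
N5: 24  (via N32)
N18: 29  (via N3)
Shortest route: N21–N32–N3–N18 = 29.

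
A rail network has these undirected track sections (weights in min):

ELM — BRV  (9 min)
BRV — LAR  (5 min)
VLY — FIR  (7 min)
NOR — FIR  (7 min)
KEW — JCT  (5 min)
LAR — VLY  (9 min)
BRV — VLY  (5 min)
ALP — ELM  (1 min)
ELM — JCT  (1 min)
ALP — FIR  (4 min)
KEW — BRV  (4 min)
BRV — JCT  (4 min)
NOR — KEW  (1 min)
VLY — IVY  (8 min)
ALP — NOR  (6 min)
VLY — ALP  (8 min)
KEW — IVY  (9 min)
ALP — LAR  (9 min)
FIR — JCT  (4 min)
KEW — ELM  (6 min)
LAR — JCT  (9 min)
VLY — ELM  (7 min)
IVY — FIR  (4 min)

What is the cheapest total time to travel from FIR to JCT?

4 min

Enumerating some paths:
FIR–ALP–ELM–JCT: 4+1+1 = 6
FIR–JCT: 4 = 4
The minimum is 4 min via FIR–JCT.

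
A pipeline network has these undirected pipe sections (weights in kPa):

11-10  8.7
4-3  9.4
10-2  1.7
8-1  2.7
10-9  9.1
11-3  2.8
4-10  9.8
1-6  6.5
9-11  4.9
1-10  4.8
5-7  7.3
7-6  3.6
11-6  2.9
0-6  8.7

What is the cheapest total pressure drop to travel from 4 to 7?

18.7 kPa

Enumerating some paths:
4 → 10 → 11 → 6 → 7: 9.8+8.7+2.9+3.6 = 25
4 → 3 → 11 → 6 → 7: 9.4+2.8+2.9+3.6 = 18.7
4 → 10 → 1 → 6 → 7: 9.8+4.8+6.5+3.6 = 24.7
The minimum is 18.7 kPa via 4 → 3 → 11 → 6 → 7.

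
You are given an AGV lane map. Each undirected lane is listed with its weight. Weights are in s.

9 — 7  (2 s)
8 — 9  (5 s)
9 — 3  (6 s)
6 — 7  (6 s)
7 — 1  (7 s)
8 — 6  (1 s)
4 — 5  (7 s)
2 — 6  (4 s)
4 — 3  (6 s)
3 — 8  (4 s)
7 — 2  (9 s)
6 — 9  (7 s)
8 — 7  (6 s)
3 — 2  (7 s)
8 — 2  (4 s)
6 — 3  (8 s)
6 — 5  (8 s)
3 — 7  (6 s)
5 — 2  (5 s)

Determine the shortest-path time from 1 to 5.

21 s

Settle nodes by increasing distance from 1:
1: 0
7: 7  (via 1)
9: 9  (via 7)
3: 13  (via 7)
6: 13  (via 7)
8: 13  (via 7)
2: 16  (via 7)
4: 19  (via 3)
5: 21  (via 6)
Shortest route: 1–7–6–5 = 21 s.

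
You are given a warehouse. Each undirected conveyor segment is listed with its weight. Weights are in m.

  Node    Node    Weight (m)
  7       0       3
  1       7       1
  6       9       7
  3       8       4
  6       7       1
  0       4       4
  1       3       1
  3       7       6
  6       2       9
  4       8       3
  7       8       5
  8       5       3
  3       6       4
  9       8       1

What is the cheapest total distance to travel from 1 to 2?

11 m

Shortest distances from 1:
1: 0
3: 1  (via 1)
7: 1  (via 1)
6: 2  (via 7)
0: 4  (via 7)
8: 5  (via 3)
9: 6  (via 8)
4: 8  (via 0)
5: 8  (via 8)
2: 11  (via 6)
Shortest route: 1–7–6–2 = 11 m.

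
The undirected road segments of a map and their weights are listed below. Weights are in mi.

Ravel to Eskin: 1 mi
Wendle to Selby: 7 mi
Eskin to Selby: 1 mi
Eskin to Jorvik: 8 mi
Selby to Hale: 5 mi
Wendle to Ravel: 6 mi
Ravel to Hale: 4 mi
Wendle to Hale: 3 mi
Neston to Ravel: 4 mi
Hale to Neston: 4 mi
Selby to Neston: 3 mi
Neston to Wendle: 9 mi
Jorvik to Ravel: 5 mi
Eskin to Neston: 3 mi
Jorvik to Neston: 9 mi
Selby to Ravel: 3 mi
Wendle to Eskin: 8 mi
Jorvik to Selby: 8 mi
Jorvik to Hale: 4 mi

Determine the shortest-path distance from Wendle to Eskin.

7 mi

Compare a few routes:
Wendle - Ravel - Eskin: 6+1 = 7
Wendle - Eskin: 8 = 8
Cheapest is Wendle - Ravel - Eskin at 7 mi.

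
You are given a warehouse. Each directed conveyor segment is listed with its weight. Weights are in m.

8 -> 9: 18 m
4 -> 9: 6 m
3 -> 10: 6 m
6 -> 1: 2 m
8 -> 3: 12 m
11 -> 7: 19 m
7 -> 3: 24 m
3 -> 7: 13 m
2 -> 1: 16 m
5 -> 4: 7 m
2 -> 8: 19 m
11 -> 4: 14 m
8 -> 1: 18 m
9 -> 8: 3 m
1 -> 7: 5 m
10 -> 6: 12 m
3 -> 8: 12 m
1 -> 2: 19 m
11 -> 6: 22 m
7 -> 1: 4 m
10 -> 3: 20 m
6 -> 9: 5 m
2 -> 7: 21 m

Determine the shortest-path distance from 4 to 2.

46 m

Shortest distances from 4:
4: 0
9: 6  (via 4)
8: 9  (via 9)
3: 21  (via 8)
1: 27  (via 8)
10: 27  (via 3)
7: 32  (via 1)
6: 39  (via 10)
2: 46  (via 1)
Shortest route: 4 → 9 → 8 → 1 → 2 = 46 m.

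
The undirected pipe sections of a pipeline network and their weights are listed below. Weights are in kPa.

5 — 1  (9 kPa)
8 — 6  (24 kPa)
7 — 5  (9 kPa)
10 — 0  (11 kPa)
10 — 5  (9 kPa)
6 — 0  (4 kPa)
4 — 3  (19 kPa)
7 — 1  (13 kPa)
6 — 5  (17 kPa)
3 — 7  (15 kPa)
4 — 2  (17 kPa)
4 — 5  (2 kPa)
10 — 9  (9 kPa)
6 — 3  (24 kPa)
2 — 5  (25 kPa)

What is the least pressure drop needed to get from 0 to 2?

Compare a few routes:
0 → 6 → 5 → 4 → 2: 4+17+2+17 = 40
0 → 10 → 5 → 4 → 2: 11+9+2+17 = 39
Cheapest is 0 → 10 → 5 → 4 → 2 at 39 kPa.

39 kPa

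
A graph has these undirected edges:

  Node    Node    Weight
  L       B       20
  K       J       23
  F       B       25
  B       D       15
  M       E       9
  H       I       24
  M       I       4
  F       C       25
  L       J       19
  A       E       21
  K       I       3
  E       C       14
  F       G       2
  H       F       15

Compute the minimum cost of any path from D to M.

83

Candidate routes:
D → B → F → H → I → M: 15+25+15+24+4 = 83
D → B → L → J → K → I → M: 15+20+19+23+3+4 = 84
Cheapest is D → B → F → H → I → M at 83.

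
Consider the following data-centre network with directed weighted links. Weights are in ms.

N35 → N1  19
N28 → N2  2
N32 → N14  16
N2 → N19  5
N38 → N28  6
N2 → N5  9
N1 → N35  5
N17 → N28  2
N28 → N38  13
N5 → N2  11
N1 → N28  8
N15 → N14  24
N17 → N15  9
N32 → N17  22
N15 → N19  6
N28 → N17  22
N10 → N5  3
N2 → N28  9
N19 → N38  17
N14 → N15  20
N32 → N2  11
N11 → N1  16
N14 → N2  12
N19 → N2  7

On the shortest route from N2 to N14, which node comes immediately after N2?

Enumerating some paths:
N2 - N19 - N38 - N28 - N17 - N15 - N14: 5+17+6+22+9+24 = 83
N2 - N28 - N17 - N15 - N14: 9+22+9+24 = 64
Cheapest is N2 - N28 - N17 - N15 - N14 at 64 ms.
So from N2 the first move is to N28.

N28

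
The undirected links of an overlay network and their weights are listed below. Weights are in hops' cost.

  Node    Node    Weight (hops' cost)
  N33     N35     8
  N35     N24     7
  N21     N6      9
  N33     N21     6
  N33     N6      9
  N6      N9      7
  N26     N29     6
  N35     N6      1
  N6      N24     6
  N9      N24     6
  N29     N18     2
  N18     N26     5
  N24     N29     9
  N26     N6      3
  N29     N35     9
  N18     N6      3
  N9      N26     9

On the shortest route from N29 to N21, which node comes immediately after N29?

N18

Enumerating some paths:
N29 - N35 - N6 - N21: 9+1+9 = 19
N29 - N18 - N6 - N21: 2+3+9 = 14
N29 - N26 - N6 - N21: 6+3+9 = 18
The minimum is 14 hops' cost via N29 - N18 - N6 - N21.
So from N29 the first move is to N18.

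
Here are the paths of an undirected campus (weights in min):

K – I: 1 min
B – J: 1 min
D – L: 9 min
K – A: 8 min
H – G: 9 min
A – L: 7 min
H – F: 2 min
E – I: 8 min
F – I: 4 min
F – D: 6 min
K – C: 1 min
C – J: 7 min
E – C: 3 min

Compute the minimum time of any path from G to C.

Compare a few routes:
G - H - F - I - E - C: 9+2+4+8+3 = 26
G - H - F - I - K - C: 9+2+4+1+1 = 17
The minimum is 17 min via G - H - F - I - K - C.

17 min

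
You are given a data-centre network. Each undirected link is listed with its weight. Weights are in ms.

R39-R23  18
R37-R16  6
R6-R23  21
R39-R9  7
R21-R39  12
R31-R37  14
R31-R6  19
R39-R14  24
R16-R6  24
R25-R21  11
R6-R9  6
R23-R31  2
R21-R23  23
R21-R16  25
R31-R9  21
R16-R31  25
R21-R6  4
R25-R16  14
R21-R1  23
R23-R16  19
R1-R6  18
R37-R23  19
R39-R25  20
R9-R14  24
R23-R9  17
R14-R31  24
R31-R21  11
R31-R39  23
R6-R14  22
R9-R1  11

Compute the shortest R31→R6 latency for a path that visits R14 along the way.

Shortest R31→R14: R31–R14 = 24
Best R14 to R6: R14–R6 costing 22
Total via R14: 24 + 22 = 46 ms.

46 ms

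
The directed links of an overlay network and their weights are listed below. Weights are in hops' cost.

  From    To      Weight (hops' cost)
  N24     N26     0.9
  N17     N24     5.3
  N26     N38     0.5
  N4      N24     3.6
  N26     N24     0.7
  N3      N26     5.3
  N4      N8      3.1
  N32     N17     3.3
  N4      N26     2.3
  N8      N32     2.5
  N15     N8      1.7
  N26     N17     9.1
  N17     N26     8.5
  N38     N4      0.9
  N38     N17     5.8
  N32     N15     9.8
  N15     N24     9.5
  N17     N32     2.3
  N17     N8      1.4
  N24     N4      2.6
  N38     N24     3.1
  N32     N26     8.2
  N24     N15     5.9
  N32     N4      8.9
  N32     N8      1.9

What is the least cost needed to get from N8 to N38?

11.2 hops' cost

Compare a few routes:
N8 - N32 - N17 - N24 - N26 - N38: 2.5+3.3+5.3+0.9+0.5 = 12.5
N8 - N32 - N26 - N38: 2.5+8.2+0.5 = 11.2
N8 - N32 - N4 - N26 - N38: 2.5+8.9+2.3+0.5 = 14.2
The minimum is 11.2 hops' cost via N8 - N32 - N26 - N38.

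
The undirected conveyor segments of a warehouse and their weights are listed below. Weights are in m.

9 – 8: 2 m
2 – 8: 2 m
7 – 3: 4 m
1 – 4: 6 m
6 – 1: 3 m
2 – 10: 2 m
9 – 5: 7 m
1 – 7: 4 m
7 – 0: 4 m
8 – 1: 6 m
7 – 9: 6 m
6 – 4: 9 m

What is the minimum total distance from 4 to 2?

14 m

Shortest distances from 4:
4: 0
1: 6  (via 4)
6: 9  (via 4)
7: 10  (via 1)
8: 12  (via 1)
0: 14  (via 7)
2: 14  (via 8)
Shortest route: 4–1–8–2 = 14 m.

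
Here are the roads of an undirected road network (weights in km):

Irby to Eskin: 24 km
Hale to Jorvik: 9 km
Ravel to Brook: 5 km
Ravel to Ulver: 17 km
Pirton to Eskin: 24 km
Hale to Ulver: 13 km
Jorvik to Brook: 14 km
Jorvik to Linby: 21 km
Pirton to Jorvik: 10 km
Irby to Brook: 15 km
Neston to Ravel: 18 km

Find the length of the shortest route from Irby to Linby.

Running Dijkstra from Irby:
Irby: 0
Brook: 15  (via Irby)
Ravel: 20  (via Brook)
Eskin: 24  (via Irby)
Jorvik: 29  (via Brook)
Ulver: 37  (via Ravel)
Hale: 38  (via Jorvik)
Neston: 38  (via Ravel)
Pirton: 39  (via Jorvik)
Linby: 50  (via Jorvik)
Shortest route: Irby → Brook → Jorvik → Linby = 50 km.

50 km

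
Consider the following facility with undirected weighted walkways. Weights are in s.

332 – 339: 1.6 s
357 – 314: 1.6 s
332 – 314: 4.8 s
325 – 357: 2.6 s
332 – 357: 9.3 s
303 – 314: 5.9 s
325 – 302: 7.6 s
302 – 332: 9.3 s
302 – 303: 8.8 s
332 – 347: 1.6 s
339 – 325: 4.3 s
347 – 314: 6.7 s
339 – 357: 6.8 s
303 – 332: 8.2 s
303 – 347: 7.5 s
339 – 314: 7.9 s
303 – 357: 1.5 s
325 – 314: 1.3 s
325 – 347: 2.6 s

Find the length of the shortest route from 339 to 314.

5.6 s

Settle nodes by increasing distance from 339:
339: 0
332: 1.6  (via 339)
347: 3.2  (via 332)
325: 4.3  (via 339)
314: 5.6  (via 325)
Shortest route: 339 → 325 → 314 = 5.6 s.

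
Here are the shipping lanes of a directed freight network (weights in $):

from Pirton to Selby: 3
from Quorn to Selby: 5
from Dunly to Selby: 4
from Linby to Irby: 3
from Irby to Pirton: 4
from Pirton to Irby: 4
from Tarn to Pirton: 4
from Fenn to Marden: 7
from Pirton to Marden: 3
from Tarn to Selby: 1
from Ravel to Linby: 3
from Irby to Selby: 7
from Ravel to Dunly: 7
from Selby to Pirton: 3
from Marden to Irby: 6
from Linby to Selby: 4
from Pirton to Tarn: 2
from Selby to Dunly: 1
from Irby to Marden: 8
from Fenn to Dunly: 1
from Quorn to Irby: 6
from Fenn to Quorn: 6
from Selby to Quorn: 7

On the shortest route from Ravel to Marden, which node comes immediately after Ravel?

Enumerating some paths:
Ravel - Dunly - Selby - Pirton - Marden: 7+4+3+3 = 17
Ravel - Linby - Irby - Selby - Pirton - Marden: 3+3+7+3+3 = 19
Ravel - Linby - Irby - Marden: 3+3+8 = 14
Ravel - Linby - Irby - Pirton - Marden: 3+3+4+3 = 13
The minimum is $13 via Ravel - Linby - Irby - Pirton - Marden.
So from Ravel the first move is to Linby.

Linby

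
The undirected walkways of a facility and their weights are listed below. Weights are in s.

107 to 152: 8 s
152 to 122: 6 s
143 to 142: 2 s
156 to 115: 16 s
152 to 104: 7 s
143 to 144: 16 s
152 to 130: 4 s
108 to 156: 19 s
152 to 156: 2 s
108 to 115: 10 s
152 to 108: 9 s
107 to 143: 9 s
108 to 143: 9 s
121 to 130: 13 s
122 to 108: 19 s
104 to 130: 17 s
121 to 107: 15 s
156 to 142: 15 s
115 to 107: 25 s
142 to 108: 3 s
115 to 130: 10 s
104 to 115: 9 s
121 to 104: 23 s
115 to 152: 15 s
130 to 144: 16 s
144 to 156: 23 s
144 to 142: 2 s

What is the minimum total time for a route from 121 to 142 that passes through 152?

29 s

Best 121 to 152: 121 → 130 → 152 costing 17
Best 152 to 142: 152 → 108 → 142 costing 12
Total via 152: 17 + 12 = 29 s.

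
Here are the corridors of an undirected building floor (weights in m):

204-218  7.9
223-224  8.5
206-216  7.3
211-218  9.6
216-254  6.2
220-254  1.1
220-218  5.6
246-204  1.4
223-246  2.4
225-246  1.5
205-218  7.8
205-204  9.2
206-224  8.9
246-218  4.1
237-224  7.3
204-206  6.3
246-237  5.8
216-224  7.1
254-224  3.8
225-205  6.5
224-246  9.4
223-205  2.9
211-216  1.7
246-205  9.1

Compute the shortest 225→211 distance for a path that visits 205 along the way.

Shortest 225→205: 225–205 = 6.5
Shortest 205→211: 205–218–211 = 17.4
Total via 205: 6.5 + 17.4 = 23.9 m.

23.9 m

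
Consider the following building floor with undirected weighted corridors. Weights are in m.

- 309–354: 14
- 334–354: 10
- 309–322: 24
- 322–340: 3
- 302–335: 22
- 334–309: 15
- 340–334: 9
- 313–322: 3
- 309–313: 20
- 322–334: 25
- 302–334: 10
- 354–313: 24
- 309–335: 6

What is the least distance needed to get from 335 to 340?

30 m

Compare a few routes:
335 - 309 - 313 - 322 - 340: 6+20+3+3 = 32
335 - 309 - 334 - 340: 6+15+9 = 30
Cheapest is 335 - 309 - 334 - 340 at 30 m.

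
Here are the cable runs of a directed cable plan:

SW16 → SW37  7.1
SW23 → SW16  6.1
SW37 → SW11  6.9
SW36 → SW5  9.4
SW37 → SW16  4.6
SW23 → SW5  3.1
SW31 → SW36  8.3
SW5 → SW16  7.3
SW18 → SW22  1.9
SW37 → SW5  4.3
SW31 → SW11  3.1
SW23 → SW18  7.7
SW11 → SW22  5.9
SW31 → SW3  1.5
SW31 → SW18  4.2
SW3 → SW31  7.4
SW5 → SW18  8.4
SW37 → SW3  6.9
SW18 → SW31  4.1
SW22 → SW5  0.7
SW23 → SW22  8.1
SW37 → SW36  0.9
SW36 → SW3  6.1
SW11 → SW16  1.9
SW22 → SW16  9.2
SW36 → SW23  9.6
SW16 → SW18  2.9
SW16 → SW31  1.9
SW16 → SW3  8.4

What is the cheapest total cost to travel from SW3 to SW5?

14.2

Running Dijkstra from SW3:
SW3: 0
SW31: 7.4  (via SW3)
SW11: 10.5  (via SW31)
SW18: 11.6  (via SW31)
SW16: 12.4  (via SW11)
SW22: 13.5  (via SW18)
SW5: 14.2  (via SW22)
Shortest route: SW3–SW31–SW18–SW22–SW5 = 14.2.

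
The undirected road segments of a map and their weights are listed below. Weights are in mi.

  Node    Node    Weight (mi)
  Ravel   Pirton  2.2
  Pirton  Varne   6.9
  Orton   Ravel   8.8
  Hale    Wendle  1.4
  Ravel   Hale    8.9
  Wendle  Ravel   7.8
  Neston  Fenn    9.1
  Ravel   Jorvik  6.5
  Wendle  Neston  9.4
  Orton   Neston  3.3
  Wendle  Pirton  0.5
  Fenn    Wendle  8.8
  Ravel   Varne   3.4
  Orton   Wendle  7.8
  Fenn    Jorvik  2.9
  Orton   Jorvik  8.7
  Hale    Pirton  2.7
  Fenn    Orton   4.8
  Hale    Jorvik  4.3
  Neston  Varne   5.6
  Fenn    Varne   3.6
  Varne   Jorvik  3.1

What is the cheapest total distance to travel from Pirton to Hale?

Compare a few routes:
Pirton - Hale: 2.7 = 2.7
Pirton - Wendle - Hale: 0.5+1.4 = 1.9
Cheapest is Pirton - Wendle - Hale at 1.9 mi.

1.9 mi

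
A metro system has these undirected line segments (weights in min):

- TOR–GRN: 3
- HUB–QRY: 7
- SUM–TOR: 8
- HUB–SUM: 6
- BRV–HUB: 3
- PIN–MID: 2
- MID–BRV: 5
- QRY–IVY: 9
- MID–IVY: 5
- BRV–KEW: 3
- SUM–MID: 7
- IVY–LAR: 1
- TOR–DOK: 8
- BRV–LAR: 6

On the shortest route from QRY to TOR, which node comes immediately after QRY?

HUB

Candidate routes:
QRY - IVY - MID - SUM - TOR: 9+5+7+8 = 29
QRY - HUB - BRV - MID - SUM - TOR: 7+3+5+7+8 = 30
QRY - HUB - SUM - TOR: 7+6+8 = 21
The minimum is 21 min via QRY - HUB - SUM - TOR.
So from QRY the first move is to HUB.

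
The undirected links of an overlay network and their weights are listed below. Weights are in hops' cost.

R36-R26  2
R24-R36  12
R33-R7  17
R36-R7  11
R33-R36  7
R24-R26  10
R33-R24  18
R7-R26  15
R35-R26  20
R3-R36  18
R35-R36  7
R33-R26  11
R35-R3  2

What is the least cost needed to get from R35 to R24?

19 hops' cost

Running Dijkstra from R35:
R35: 0
R3: 2  (via R35)
R36: 7  (via R35)
R26: 9  (via R36)
R33: 14  (via R36)
R7: 18  (via R36)
R24: 19  (via R36)
Shortest route: R35 → R36 → R24 = 19 hops' cost.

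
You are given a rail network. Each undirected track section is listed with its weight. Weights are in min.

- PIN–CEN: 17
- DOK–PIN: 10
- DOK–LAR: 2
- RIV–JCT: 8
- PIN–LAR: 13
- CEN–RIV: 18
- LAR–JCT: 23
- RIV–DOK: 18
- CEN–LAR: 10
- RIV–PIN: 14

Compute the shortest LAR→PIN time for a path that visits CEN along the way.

Shortest LAR→CEN: LAR–CEN = 10
Shortest CEN→PIN: CEN–PIN = 17
Total via CEN: 10 + 17 = 27 min.

27 min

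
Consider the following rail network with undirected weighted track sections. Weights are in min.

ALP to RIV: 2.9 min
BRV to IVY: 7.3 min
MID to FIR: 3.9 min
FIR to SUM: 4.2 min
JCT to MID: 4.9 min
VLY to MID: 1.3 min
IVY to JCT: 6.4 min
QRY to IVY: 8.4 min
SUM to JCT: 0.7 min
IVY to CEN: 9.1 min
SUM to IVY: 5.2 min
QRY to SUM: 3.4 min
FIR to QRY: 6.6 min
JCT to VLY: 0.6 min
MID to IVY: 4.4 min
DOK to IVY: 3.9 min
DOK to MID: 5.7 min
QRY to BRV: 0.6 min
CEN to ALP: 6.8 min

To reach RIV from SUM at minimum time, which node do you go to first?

Compare a few routes:
SUM → IVY → CEN → ALP → RIV: 5.2+9.1+6.8+2.9 = 24
SUM → JCT → MID → IVY → CEN → ALP → RIV: 0.7+4.9+4.4+9.1+6.8+2.9 = 28.8
SUM → JCT → IVY → CEN → ALP → RIV: 0.7+6.4+9.1+6.8+2.9 = 25.9
SUM → JCT → VLY → MID → IVY → CEN → ALP → RIV: 0.7+0.6+1.3+4.4+9.1+6.8+2.9 = 25.8
The minimum is 24 min via SUM → IVY → CEN → ALP → RIV.
So from SUM the first move is to IVY.

IVY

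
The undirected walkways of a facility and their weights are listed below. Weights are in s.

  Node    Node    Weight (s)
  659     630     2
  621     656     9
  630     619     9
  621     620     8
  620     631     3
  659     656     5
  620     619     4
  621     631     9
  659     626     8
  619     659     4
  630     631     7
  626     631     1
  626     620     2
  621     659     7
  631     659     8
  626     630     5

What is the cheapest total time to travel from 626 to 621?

Settle nodes by increasing distance from 626:
626: 0
631: 1  (via 626)
620: 2  (via 626)
630: 5  (via 626)
619: 6  (via 620)
659: 7  (via 630)
621: 10  (via 631)
Shortest route: 626–631–621 = 10 s.

10 s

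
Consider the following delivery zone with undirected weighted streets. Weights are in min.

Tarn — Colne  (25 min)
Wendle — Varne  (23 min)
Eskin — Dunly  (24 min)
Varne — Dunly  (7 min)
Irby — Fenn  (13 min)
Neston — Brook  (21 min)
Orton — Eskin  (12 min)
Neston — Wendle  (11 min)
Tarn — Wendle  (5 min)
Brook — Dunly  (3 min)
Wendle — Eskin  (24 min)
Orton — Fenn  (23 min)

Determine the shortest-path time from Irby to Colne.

102 min

Running Dijkstra from Irby:
Irby: 0
Fenn: 13  (via Irby)
Orton: 36  (via Fenn)
Eskin: 48  (via Orton)
Wendle: 72  (via Eskin)
Dunly: 72  (via Eskin)
Brook: 75  (via Dunly)
Tarn: 77  (via Wendle)
Varne: 79  (via Dunly)
Neston: 83  (via Wendle)
Colne: 102  (via Tarn)
Shortest route: Irby–Fenn–Orton–Eskin–Wendle–Tarn–Colne = 102 min.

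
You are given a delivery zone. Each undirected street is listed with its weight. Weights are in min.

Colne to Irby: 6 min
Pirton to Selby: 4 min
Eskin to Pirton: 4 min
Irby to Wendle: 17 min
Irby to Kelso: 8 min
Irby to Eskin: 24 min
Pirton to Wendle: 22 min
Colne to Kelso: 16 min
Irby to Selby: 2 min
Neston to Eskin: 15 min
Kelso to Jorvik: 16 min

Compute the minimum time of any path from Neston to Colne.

Shortest distances from Neston:
Neston: 0
Eskin: 15  (via Neston)
Pirton: 19  (via Eskin)
Selby: 23  (via Pirton)
Irby: 25  (via Selby)
Colne: 31  (via Irby)
Shortest route: Neston–Eskin–Pirton–Selby–Irby–Colne = 31 min.

31 min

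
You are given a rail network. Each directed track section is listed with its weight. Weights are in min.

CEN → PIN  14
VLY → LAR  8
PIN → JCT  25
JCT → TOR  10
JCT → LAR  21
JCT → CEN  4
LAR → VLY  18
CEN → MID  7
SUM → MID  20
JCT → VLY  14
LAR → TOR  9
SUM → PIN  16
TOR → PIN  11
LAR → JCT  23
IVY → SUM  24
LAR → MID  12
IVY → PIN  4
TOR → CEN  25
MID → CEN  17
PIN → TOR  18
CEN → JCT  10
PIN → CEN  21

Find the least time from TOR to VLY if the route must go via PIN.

50 min

Best TOR to PIN: TOR–PIN costing 11
Best PIN to VLY: PIN–JCT–VLY costing 39
Total via PIN: 11 + 39 = 50 min.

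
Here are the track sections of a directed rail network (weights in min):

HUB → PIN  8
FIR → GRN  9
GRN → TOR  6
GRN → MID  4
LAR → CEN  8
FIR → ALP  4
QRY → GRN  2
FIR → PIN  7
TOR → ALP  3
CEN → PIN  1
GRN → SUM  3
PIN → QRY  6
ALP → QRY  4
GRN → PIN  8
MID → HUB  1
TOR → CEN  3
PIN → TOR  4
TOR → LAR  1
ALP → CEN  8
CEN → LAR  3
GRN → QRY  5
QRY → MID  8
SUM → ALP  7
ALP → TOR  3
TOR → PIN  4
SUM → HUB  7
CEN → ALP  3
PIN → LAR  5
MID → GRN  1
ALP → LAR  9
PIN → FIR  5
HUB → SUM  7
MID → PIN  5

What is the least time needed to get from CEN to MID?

13 min

Candidate routes:
CEN → ALP → QRY → MID: 3+4+8 = 15
CEN → PIN → TOR → ALP → QRY → GRN → MID: 1+4+3+4+2+4 = 18
CEN → PIN → QRY → MID: 1+6+8 = 15
CEN → PIN → QRY → GRN → MID: 1+6+2+4 = 13
Cheapest is CEN → PIN → QRY → GRN → MID at 13 min.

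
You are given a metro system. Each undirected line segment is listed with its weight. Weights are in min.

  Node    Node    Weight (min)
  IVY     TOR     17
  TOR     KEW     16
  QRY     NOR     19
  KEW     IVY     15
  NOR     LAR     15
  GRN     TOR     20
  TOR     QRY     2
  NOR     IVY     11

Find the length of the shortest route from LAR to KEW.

41 min

Settle nodes by increasing distance from LAR:
LAR: 0
NOR: 15  (via LAR)
IVY: 26  (via NOR)
QRY: 34  (via NOR)
TOR: 36  (via QRY)
KEW: 41  (via IVY)
Shortest route: LAR–NOR–IVY–KEW = 41 min.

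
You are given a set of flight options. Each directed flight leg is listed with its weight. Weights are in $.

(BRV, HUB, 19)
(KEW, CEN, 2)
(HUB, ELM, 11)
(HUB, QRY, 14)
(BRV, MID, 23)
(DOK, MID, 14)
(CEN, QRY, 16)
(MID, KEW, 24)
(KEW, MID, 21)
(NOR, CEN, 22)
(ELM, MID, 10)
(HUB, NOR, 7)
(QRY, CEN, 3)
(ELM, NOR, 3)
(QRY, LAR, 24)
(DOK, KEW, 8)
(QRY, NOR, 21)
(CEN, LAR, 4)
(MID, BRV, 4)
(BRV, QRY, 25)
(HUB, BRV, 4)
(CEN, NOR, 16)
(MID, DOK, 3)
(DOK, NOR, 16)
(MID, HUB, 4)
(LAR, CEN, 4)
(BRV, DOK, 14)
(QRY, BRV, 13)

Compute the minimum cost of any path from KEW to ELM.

$36

Settle nodes by increasing distance from KEW:
KEW: 0
CEN: 2  (via KEW)
LAR: 6  (via CEN)
NOR: 18  (via CEN)
QRY: 18  (via CEN)
MID: 21  (via KEW)
DOK: 24  (via MID)
HUB: 25  (via MID)
BRV: 25  (via MID)
ELM: 36  (via HUB)
Shortest route: KEW–MID–HUB–ELM = $36.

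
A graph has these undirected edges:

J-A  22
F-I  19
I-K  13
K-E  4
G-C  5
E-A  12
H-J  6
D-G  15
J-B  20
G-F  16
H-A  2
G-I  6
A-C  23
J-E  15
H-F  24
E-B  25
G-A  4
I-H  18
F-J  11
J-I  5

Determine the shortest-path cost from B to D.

46

Running Dijkstra from B:
B: 0
J: 20  (via B)
E: 25  (via B)
I: 25  (via J)
H: 26  (via J)
A: 28  (via H)
K: 29  (via E)
F: 31  (via J)
G: 31  (via I)
C: 36  (via G)
D: 46  (via G)
Shortest route: B–J–I–G–D = 46.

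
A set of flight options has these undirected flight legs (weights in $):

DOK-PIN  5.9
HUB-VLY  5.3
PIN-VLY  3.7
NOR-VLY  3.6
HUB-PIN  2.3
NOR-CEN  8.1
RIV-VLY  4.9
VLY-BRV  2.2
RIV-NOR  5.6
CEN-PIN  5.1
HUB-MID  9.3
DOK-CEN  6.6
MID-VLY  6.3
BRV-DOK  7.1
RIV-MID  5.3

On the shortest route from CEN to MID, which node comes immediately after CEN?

Candidate routes:
CEN–PIN–HUB–MID: 5.1+2.3+9.3 = 16.7
CEN–PIN–VLY–MID: 5.1+3.7+6.3 = 15.1
CEN–NOR–VLY–MID: 8.1+3.6+6.3 = 18
Cheapest is CEN–PIN–VLY–MID at $15.1.
So from CEN the first move is to PIN.

PIN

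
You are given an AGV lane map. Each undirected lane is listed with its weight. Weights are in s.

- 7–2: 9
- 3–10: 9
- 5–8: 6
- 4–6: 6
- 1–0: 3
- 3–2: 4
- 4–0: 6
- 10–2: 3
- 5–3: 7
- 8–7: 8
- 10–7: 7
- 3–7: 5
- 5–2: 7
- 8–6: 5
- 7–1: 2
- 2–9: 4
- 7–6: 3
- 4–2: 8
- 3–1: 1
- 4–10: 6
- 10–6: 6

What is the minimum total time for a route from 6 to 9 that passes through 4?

Best 6 to 4: 6–4 costing 6
Best 4 to 9: 4–2–9 costing 12
Total via 4: 6 + 12 = 18 s.

18 s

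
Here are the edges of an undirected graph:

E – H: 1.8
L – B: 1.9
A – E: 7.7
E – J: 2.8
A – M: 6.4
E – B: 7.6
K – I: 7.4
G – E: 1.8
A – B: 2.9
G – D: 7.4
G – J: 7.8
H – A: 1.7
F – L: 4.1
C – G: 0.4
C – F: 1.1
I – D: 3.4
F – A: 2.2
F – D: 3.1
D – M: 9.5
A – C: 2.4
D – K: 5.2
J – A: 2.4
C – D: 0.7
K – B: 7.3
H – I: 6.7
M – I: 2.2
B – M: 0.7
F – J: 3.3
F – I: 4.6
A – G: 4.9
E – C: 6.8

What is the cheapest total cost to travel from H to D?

Running Dijkstra from H:
H: 0
A: 1.7  (via H)
E: 1.8  (via H)
G: 3.6  (via E)
F: 3.9  (via A)
C: 4  (via G)
J: 4.1  (via A)
B: 4.6  (via A)
D: 4.7  (via C)
Shortest route: H → E → G → C → D = 4.7.

4.7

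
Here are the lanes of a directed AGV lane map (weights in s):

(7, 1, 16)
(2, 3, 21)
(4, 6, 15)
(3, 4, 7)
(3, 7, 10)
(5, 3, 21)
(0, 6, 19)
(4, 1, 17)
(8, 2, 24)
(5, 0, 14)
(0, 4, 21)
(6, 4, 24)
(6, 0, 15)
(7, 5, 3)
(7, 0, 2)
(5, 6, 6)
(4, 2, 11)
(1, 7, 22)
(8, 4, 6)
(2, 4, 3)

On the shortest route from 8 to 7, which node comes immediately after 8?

Candidate routes:
8–4–1–7: 6+17+22 = 45
8–4–2–3–7: 6+11+21+10 = 48
8–2–4–1–7: 24+3+17+22 = 66
8–2–3–7: 24+21+10 = 55
The minimum is 45 s via 8–4–1–7.
So from 8 the first move is to 4.

4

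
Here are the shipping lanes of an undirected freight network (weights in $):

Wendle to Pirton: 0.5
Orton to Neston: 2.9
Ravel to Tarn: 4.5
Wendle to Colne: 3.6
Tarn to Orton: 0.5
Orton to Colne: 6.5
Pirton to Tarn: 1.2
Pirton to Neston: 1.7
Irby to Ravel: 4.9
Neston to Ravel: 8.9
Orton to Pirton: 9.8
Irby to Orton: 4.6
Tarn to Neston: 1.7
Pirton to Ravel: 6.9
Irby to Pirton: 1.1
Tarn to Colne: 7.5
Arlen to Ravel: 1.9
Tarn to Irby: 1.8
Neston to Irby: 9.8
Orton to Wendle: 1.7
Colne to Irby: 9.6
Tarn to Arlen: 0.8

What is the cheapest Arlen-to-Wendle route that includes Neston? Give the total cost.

$4.7

Shortest Arlen→Neston: Arlen–Tarn–Neston = 2.5
Shortest Neston→Wendle: Neston–Pirton–Wendle = 2.2
Total via Neston: 2.5 + 2.2 = $4.7.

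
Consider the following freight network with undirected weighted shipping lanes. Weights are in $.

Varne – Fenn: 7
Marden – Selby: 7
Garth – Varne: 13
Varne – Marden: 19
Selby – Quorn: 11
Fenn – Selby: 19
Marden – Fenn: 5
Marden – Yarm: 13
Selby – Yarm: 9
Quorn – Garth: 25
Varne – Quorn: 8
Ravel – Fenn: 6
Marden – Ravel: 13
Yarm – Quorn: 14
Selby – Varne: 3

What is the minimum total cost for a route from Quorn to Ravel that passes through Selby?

Shortest Quorn→Selby: Quorn–Selby = 11
Best Selby to Ravel: Selby–Varne–Fenn–Ravel costing 16
Total via Selby: 11 + 16 = $27.

$27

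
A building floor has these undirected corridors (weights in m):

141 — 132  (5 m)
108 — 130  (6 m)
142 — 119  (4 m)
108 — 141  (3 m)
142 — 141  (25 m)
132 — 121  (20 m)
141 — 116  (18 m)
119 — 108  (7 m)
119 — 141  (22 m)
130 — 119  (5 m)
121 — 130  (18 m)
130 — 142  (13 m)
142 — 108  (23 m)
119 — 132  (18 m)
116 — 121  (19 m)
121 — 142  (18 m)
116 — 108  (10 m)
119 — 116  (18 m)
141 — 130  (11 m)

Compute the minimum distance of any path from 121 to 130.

18 m

Shortest distances from 121:
121: 0
130: 18  (via 121)
Shortest route: 121 → 130 = 18 m.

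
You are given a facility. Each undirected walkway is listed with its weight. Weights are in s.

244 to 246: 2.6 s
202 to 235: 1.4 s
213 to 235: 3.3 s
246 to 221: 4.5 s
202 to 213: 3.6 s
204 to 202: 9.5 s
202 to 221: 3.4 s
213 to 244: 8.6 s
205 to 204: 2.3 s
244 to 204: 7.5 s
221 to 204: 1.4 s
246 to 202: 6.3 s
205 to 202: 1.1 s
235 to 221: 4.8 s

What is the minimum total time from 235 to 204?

Running Dijkstra from 235:
235: 0
202: 1.4  (via 235)
205: 2.5  (via 202)
213: 3.3  (via 235)
221: 4.8  (via 235)
204: 4.8  (via 205)
Shortest route: 235–202–205–204 = 4.8 s.

4.8 s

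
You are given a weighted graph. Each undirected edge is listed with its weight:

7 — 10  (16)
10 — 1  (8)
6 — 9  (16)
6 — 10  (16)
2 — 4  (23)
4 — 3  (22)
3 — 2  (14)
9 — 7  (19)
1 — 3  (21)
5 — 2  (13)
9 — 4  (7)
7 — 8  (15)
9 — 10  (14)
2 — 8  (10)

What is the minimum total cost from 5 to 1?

Compare a few routes:
5 → 2 → 3 → 1: 13+14+21 = 48
5 → 2 → 8 → 7 → 10 → 1: 13+10+15+16+8 = 62
Cheapest is 5 → 2 → 3 → 1 at 48.

48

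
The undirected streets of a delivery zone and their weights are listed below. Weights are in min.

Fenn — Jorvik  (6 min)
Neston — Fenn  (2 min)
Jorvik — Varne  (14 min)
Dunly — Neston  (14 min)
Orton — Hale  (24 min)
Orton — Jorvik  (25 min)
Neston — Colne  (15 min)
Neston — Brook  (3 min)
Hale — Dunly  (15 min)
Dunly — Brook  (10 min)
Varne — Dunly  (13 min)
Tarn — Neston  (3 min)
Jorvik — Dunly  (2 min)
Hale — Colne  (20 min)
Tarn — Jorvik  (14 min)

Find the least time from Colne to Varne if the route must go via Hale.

48 min

Best Colne to Hale: Colne → Hale costing 20
Best Hale to Varne: Hale → Dunly → Varne costing 28
Total via Hale: 20 + 28 = 48 min.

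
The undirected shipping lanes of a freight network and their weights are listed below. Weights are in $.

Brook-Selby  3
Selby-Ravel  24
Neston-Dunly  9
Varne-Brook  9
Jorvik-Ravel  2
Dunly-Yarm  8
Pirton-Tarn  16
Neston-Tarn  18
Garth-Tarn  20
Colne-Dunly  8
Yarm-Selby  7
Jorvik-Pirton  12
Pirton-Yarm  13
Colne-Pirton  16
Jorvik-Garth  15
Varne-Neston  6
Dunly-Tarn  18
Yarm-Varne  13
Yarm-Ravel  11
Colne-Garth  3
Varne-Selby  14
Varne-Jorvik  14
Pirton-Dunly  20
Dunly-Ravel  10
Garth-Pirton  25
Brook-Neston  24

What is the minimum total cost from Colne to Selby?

Compare a few routes:
Colne - Dunly - Yarm - Selby: 8+8+7 = 23
Colne - Dunly - Neston - Varne - Brook - Selby: 8+9+6+9+3 = 35
The minimum is $23 via Colne - Dunly - Yarm - Selby.

$23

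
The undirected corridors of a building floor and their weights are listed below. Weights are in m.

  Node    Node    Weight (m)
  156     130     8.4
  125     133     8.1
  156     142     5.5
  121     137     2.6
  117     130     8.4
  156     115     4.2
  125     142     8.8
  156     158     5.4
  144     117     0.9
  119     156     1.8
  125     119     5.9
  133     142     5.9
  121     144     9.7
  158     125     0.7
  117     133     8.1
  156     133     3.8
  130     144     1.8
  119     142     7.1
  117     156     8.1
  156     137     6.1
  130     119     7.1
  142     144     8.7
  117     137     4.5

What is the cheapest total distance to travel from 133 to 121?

Shortest distances from 133:
133: 0
156: 3.8  (via 133)
119: 5.6  (via 156)
142: 5.9  (via 133)
115: 8  (via 156)
125: 8.1  (via 133)
117: 8.1  (via 133)
158: 8.8  (via 125)
144: 9  (via 117)
137: 9.9  (via 156)
130: 10.8  (via 144)
121: 12.5  (via 137)
Shortest route: 133 → 156 → 137 → 121 = 12.5 m.

12.5 m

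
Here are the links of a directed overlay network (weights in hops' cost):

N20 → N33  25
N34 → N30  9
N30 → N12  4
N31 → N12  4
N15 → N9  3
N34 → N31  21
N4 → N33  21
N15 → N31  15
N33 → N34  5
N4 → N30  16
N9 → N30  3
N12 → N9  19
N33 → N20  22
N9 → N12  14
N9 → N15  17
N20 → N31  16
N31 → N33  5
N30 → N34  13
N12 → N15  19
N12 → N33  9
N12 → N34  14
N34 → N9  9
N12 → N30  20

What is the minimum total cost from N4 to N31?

Running Dijkstra from N4:
N4: 0
N30: 16  (via N4)
N12: 20  (via N30)
N33: 21  (via N4)
N34: 26  (via N33)
N9: 35  (via N34)
N15: 39  (via N12)
N20: 43  (via N33)
N31: 47  (via N34)
Shortest route: N4–N33–N34–N31 = 47 hops' cost.

47 hops' cost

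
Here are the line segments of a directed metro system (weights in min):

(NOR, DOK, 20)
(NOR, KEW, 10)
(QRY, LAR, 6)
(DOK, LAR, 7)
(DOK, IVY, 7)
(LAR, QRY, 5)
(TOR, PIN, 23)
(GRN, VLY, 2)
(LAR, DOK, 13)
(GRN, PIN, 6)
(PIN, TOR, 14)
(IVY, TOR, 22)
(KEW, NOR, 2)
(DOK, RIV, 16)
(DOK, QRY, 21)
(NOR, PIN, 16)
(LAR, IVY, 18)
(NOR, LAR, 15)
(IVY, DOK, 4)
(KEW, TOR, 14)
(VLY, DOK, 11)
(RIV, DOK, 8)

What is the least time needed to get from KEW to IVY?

Enumerating some paths:
KEW–NOR–DOK–LAR–IVY: 2+20+7+18 = 47
KEW–NOR–LAR–DOK–IVY: 2+15+13+7 = 37
KEW–NOR–LAR–IVY: 2+15+18 = 35
KEW–NOR–DOK–IVY: 2+20+7 = 29
Cheapest is KEW–NOR–DOK–IVY at 29 min.

29 min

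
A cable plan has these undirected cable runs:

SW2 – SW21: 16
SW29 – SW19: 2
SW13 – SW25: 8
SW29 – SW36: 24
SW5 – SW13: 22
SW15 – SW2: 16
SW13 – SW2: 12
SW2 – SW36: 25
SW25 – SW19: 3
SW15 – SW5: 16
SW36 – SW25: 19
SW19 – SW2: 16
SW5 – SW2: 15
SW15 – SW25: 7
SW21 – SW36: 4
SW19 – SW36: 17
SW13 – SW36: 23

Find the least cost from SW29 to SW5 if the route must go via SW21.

54

Shortest SW29→SW21: SW29–SW19–SW36–SW21 = 23
Best SW21 to SW5: SW21–SW2–SW5 costing 31
Total via SW21: 23 + 31 = 54.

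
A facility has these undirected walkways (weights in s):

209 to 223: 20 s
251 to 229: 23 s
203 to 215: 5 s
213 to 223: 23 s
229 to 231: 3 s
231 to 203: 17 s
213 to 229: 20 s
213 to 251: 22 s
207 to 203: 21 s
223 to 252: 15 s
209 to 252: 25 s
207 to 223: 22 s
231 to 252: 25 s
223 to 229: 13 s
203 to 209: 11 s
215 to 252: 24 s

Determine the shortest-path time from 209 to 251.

Enumerating some paths:
209 → 203 → 231 → 229 → 251: 11+17+3+23 = 54
209 → 223 → 229 → 251: 20+13+23 = 56
Cheapest is 209 → 203 → 231 → 229 → 251 at 54 s.

54 s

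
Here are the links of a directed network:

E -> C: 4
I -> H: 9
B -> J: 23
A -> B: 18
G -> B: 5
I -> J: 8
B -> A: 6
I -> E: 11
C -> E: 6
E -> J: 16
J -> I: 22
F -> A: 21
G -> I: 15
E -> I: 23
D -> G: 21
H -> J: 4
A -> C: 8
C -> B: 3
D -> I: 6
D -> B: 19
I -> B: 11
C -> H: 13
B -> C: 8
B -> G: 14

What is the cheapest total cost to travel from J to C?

Shortest distances from J:
J: 0
I: 22  (via J)
H: 31  (via I)
B: 33  (via I)
E: 33  (via I)
C: 37  (via E)
Shortest route: J → I → E → C = 37.

37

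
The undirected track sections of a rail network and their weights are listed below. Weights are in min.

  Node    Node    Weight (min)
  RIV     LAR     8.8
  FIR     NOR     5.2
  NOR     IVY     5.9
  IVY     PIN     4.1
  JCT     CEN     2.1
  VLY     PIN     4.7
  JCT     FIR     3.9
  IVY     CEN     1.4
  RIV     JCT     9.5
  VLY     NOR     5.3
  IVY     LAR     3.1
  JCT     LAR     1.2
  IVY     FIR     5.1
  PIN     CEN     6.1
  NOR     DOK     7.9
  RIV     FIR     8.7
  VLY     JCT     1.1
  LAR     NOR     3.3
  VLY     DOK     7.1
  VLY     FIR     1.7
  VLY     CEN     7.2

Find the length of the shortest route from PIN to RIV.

Enumerating some paths:
PIN → VLY → JCT → RIV: 4.7+1.1+9.5 = 15.3
PIN → VLY → FIR → RIV: 4.7+1.7+8.7 = 15.1
Cheapest is PIN → VLY → FIR → RIV at 15.1 min.

15.1 min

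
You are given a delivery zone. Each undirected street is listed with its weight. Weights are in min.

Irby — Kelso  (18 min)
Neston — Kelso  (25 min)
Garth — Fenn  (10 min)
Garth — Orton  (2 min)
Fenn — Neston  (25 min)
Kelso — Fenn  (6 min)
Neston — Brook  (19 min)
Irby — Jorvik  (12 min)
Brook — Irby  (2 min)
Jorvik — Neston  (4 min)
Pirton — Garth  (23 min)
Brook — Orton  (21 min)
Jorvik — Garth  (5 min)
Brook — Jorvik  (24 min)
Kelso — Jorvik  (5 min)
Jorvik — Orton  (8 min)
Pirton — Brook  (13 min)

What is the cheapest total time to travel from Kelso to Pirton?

Running Dijkstra from Kelso:
Kelso: 0
Jorvik: 5  (via Kelso)
Fenn: 6  (via Kelso)
Neston: 9  (via Jorvik)
Garth: 10  (via Jorvik)
Orton: 12  (via Garth)
Irby: 17  (via Jorvik)
Brook: 19  (via Irby)
Pirton: 32  (via Brook)
Shortest route: Kelso → Jorvik → Irby → Brook → Pirton = 32 min.

32 min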